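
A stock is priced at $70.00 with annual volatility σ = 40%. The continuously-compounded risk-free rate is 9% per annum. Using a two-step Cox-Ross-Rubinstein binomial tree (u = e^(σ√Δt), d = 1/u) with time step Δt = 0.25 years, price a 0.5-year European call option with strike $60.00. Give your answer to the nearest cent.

$15.68

CRR parameters: u = e^(σ√Δt) = e^(0.4·√0.25) = 1.2214, d = 1/u = 0.8187
Per-period rate: rΔt = 0.09·0.25 = 0.0225, so R = e^0.0225 = 1.0228
Risk-neutral probability p = (e^0.0225 − 0.8187)/(1.2214 − 0.8187) = 0.2040/0.4027 = 0.5067
Terminal stock prices: S_uu = 104.4, S_ud = 70, S_dd = 46.92
Terminal payoffs (S − K): max(44.43, 0) = 44.43, max(10, 0) = 10, max(-13.08, 0) = 0
Node u (S = 85.5): V_u = e^(−0.0225)·[0.5067·44.4277 + 0.4933·10.0000] = 26.8331
Node d (S = 57.31): V_d = e^(−0.0225)·[0.5067·10.0000 + 0.4933·0.0000] = 4.9540
Node 0 (S = 70): V_0 = e^(−0.0225)·[0.5067·26.8331 + 0.4933·4.9540] = 15.6828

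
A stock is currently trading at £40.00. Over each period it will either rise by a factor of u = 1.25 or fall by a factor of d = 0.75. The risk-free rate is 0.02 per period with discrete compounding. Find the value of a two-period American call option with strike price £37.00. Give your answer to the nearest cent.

£7.39

Risk-neutral probability p = (1 + 0.02 − 0.75)/(1.25 − 0.75) = 0.2700/0.5000 = 0.5400
Terminal stock prices: S_uu = 62.5, S_ud = 37.5, S_dd = 22.5
Terminal payoffs (S − K): max(25.5, 0) = 25.5, max(0.5, 0) = 0.5, max(-14.5, 0) = 0
Node u (S = 50): continuation = 1/1.02·[0.5400·25.5000 + 0.4600·0.5000] = 13.7255; exercise value = 13.0000 ≤ continuation, so V_u = 13.7255
Node d (S = 30): continuation = 1/1.02·[0.5400·0.5000 + 0.4600·0.0000] = 0.2647; exercise value = 0.0000 ≤ continuation, so V_d = 0.2647
Node 0 (S = 40): continuation = 1/1.02·[0.5400·13.7255 + 0.4600·0.2647] = 7.3858; exercise value = 3.0000 ≤ continuation, so V_0 = 7.3858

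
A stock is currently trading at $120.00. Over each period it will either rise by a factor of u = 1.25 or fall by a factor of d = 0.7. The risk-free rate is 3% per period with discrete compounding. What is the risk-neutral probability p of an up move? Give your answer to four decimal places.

p = 0.6000

Risk-neutral probability p = (1 + 0.03 − 0.7)/(1.25 − 0.7) = 0.3300/0.5500 = 0.6000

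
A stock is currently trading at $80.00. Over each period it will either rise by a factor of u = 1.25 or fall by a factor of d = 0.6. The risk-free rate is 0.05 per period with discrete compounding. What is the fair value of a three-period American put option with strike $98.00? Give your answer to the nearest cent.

Risk-neutral probability p = (1 + 0.05 − 0.6)/(1.25 − 0.6) = 0.4500/0.6500 = 0.6923
Terminal stock prices: S_uuu = 156.2, S_uud = 75, S_udd = 36, S_ddd = 17.28
Terminal payoffs (K − S): max(-58.25, 0) = 0, max(23, 0) = 23, max(62, 0) = 62, max(80.72, 0) = 80.72
Node uu (S = 125): continuation = 1/1.05·[0.6923·0.0000 + 0.3077·23.0000] = 6.7399; exercise value = 0.0000 ≤ continuation, so V_uu = 6.7399
Node ud (S = 60): continuation = 1/1.05·[0.6923·23.0000 + 0.3077·62.0000] = 33.3333; exercise value = 38.0000 > continuation, so V_ud = 38.0000 (exercise)
Node dd (S = 28.8): continuation = 1/1.05·[0.6923·62.0000 + 0.3077·80.7200] = 64.5333; exercise value = 69.2000 > continuation, so V_dd = 69.2000 (exercise)
Node u (S = 100): continuation = 1/1.05·[0.6923·6.7399 + 0.3077·38.0000] = 15.5794; exercise value = 0.0000 ≤ continuation, so V_u = 15.5794
Node d (S = 48): continuation = 1/1.05·[0.6923·38.0000 + 0.3077·69.2000] = 45.3333; exercise value = 50.0000 > continuation, so V_d = 50.0000 (exercise)
Node 0 (S = 80): continuation = 1/1.05·[0.6923·15.5794 + 0.3077·50.0000] = 24.9242; exercise value = 18.0000 ≤ continuation, so V_0 = 24.9242

$24.92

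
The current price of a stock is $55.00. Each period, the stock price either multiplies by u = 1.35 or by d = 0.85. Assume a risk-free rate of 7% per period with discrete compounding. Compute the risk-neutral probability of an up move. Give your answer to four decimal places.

Risk-neutral probability p = (1 + 0.07 − 0.85)/(1.35 − 0.85) = 0.2200/0.5000 = 0.4400

p = 0.4400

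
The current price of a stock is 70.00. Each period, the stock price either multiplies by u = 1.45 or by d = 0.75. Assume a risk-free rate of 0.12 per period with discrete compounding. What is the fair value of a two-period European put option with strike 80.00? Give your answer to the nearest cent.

8.74

Risk-neutral probability p = (1 + 0.12 − 0.75)/(1.45 − 0.75) = 0.3700/0.7000 = 0.5286
Terminal stock prices: S_uu = 147.2, S_ud = 76.12, S_dd = 39.38
Terminal payoffs (K − S): max(-67.18, 0) = 0, max(3.875, 0) = 3.875, max(40.62, 0) = 40.62
Node u (S = 101.5): V_u = 1/1.12·[0.5286·0.0000 + 0.4714·3.8750] = 1.6311
Node d (S = 52.5): V_d = 1/1.12·[0.5286·3.8750 + 0.4714·40.6250] = 18.9286
Node 0 (S = 70): V_0 = 1/1.12·[0.5286·1.6311 + 0.4714·18.9286] = 8.7371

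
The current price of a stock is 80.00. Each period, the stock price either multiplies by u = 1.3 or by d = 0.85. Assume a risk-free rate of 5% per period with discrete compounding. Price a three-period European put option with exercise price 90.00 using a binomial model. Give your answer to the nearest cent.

11.34

Risk-neutral probability p = (1 + 0.05 − 0.85)/(1.3 − 0.85) = 0.2000/0.4500 = 0.4444
Terminal stock prices: S_uuu = 175.8, S_uud = 114.9, S_udd = 75.14, S_ddd = 49.13
Terminal payoffs (K − S): max(-85.76, 0) = 0, max(-24.92, 0) = 0, max(14.86, 0) = 14.86, max(40.87, 0) = 40.87
Node uu (S = 135.2): V_uu = 1/1.05·[0.4444·0.0000 + 0.5556·0.0000] = 0.0000
Node ud (S = 88.4): V_ud = 1/1.05·[0.4444·0.0000 + 0.5556·14.8600] = 7.8624
Node dd (S = 57.8): V_dd = 1/1.05·[0.4444·14.8600 + 0.5556·40.8700] = 27.9143
Node u (S = 104): V_u = 1/1.05·[0.4444·0.0000 + 0.5556·7.8624] = 4.1600
Node d (S = 68): V_d = 1/1.05·[0.4444·7.8624 + 0.5556·27.9143] = 18.0975
Node 0 (S = 80): V_0 = 1/1.05·[0.4444·4.1600 + 0.5556·18.0975] = 11.3362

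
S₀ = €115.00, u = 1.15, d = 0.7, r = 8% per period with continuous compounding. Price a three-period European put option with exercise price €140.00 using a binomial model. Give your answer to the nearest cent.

Risk-neutral probability p = (e^0.08 − 0.7)/(1.15 − 0.7) = 0.3833/0.4500 = 0.8517
Terminal stock prices: S_uuu = 174.9, S_uud = 106.5, S_udd = 64.8, S_ddd = 39.44
Terminal payoffs (K − S): max(-34.9, 0) = 0, max(33.54, 0) = 33.54, max(75.2, 0) = 75.2, max(100.6, 0) = 100.6
Node uu (S = 152.1): V_uu = e^(−0.08)·[0.8517·0.0000 + 0.1483·33.5388] = 4.5899
Node ud (S = 92.57): V_ud = e^(−0.08)·[0.8517·33.5388 + 0.1483·75.1975] = 36.6613
Node dd (S = 56.35): V_dd = e^(−0.08)·[0.8517·75.1975 + 0.1483·100.5550] = 72.8863
Node u (S = 132.2): V_u = e^(−0.08)·[0.8517·4.5899 + 0.1483·36.6613] = 8.6261
Node d (S = 80.5): V_d = e^(−0.08)·[0.8517·36.6613 + 0.1483·72.8863] = 38.8001
Node 0 (S = 115): V_0 = e^(−0.08)·[0.8517·8.6261 + 0.1483·38.8001] = 12.0923

€12.09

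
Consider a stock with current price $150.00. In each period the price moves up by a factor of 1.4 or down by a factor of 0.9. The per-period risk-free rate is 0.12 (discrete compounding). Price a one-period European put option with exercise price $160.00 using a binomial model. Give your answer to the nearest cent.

Risk-neutral probability p = (1 + 0.12 − 0.9)/(1.4 − 0.9) = 0.2200/0.5000 = 0.4400
Terminal stock prices: S_u = 210, S_d = 135
Terminal payoffs (K − S): max(-50, 0) = 0, max(25, 0) = 25
Node 0 (S = 150): V_0 = 1/1.12·[0.4400·0.0000 + 0.5600·25.0000] = 12.5000

$12.50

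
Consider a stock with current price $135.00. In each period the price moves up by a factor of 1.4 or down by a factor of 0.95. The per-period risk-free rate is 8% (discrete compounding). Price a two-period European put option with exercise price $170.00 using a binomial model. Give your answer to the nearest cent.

$20.88

Risk-neutral probability p = (1 + 0.08 − 0.95)/(1.4 − 0.95) = 0.1300/0.4500 = 0.2889
Terminal stock prices: S_uu = 264.6, S_ud = 179.5, S_dd = 121.8
Terminal payoffs (K − S): max(-94.6, 0) = 0, max(-9.55, 0) = 0, max(48.16, 0) = 48.16
Node u (S = 189): V_u = 1/1.08·[0.2889·0.0000 + 0.7111·0.0000] = 0.0000
Node d (S = 128.2): V_d = 1/1.08·[0.2889·0.0000 + 0.7111·48.1625] = 31.7119
Node 0 (S = 135): V_0 = 1/1.08·[0.2889·0.0000 + 0.7111·31.7119] = 20.8803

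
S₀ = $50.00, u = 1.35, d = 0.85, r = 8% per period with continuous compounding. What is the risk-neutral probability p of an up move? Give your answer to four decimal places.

p = 0.4666

Risk-neutral probability p = (e^0.08 − 0.85)/(1.35 − 0.85) = 0.2333/0.5000 = 0.4666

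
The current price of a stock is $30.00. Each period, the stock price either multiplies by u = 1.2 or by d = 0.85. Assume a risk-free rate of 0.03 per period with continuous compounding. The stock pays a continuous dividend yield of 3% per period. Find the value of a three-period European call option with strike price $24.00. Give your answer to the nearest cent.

$6.43

Per-period risk-free factor R = e^0.03 = 1.0305; dividend-adjusted growth = e^(0.03−0.03) = 1.0000.
Risk-neutral probability p = (1.0000 − 0.85)/(1.2 − 0.85) = 0.1500/0.3500 = 0.4286
Terminal stock prices: S_uuu = 51.84, S_uud = 36.72, S_udd = 26.01, S_ddd = 18.42
Terminal payoffs (S − K): max(27.84, 0) = 27.84, max(12.72, 0) = 12.72, max(2.01, 0) = 2.01, max(-5.576, 0) = 0
Node uu (S = 43.2): V_uu = e^(−0.03)·[0.4286·27.8400 + 0.5714·12.7200] = 18.6326
Node ud (S = 30.6): V_ud = e^(−0.03)·[0.4286·12.7200 + 0.5714·2.0100] = 6.4049
Node dd (S = 21.67): V_dd = e^(−0.03)·[0.4286·2.0100 + 0.5714·0.0000] = 0.8360
Node u (S = 36): V_u = e^(−0.03)·[0.4286·18.6326 + 0.5714·6.4049] = 11.3012
Node d (S = 25.5): V_d = e^(−0.03)·[0.4286·6.4049 + 0.5714·0.8360] = 3.1274
Node 0 (S = 30): V_0 = e^(−0.03)·[0.4286·11.3012 + 0.5714·3.1274] = 6.4345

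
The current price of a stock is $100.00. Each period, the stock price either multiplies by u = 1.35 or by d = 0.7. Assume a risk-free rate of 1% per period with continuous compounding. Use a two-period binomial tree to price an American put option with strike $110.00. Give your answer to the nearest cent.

Risk-neutral probability p = (e^0.01 − 0.7)/(1.35 − 0.7) = 0.3101/0.6500 = 0.4770
Terminal stock prices: S_uu = 182.3, S_ud = 94.5, S_dd = 49
Terminal payoffs (K − S): max(-72.25, 0) = 0, max(15.5, 0) = 15.5, max(61, 0) = 61
Node u (S = 135): continuation = e^(−0.01)·[0.4770·0.0000 + 0.5230·15.5000] = 8.0258; exercise value = 0.0000 ≤ continuation, so V_u = 8.0258
Node d (S = 70): continuation = e^(−0.01)·[0.4770·15.5000 + 0.5230·61.0000] = 38.9055; exercise value = 40.0000 > continuation, so V_d = 40.0000 (exercise)
Node 0 (S = 100): continuation = e^(−0.01)·[0.4770·8.0258 + 0.5230·40.0000] = 24.5021; exercise value = 10.0000 ≤ continuation, so V_0 = 24.5021

$24.50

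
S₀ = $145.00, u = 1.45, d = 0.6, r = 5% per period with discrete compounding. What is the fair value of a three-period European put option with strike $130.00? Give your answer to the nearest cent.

Risk-neutral probability p = (1 + 0.05 − 0.6)/(1.45 − 0.6) = 0.4500/0.8500 = 0.5294
Terminal stock prices: S_uuu = 442.1, S_uud = 182.9, S_udd = 75.69, S_ddd = 31.32
Terminal payoffs (K − S): max(-312.1, 0) = 0, max(-52.92, 0) = 0, max(54.31, 0) = 54.31, max(98.68, 0) = 98.68
Node uu (S = 304.9): V_uu = 1/1.05·[0.5294·0.0000 + 0.4706·0.0000] = 0.0000
Node ud (S = 126.1): V_ud = 1/1.05·[0.5294·0.0000 + 0.4706·54.3100] = 24.3406
Node dd (S = 52.2): V_dd = 1/1.05·[0.5294·54.3100 + 0.4706·98.6800] = 71.6095
Node u (S = 210.2): V_u = 1/1.05·[0.5294·0.0000 + 0.4706·24.3406] = 10.9090
Node d (S = 87): V_d = 1/1.05·[0.5294·24.3406 + 0.4706·71.6095] = 44.3665
Node 0 (S = 145): V_0 = 1/1.05·[0.5294·10.9090 + 0.4706·44.3665] = 25.3845

$25.38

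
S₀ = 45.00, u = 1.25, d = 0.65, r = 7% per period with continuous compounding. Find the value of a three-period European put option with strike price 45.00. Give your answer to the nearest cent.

3.87

Risk-neutral probability p = (e^0.07 − 0.65)/(1.25 − 0.65) = 0.4225/0.6000 = 0.7042
Terminal stock prices: S_uuu = 87.89, S_uud = 45.7, S_udd = 23.77, S_ddd = 12.36
Terminal payoffs (K − S): max(-42.89, 0) = 0, max(-0.7031, 0) = 0, max(21.23, 0) = 21.23, max(32.64, 0) = 32.64
Node uu (S = 70.31): V_uu = e^(−0.07)·[0.7042·0.0000 + 0.2958·0.0000] = 0.0000
Node ud (S = 36.56): V_ud = e^(−0.07)·[0.7042·0.0000 + 0.2958·21.2344] = 5.8569
Node dd (S = 19.01): V_dd = e^(−0.07)·[0.7042·21.2344 + 0.2958·32.6419] = 22.9452
Node u (S = 56.25): V_u = e^(−0.07)·[0.7042·0.0000 + 0.2958·5.8569] = 1.6154
Node d (S = 29.25): V_d = e^(−0.07)·[0.7042·5.8569 + 0.2958·22.9452] = 10.1742
Node 0 (S = 45): V_0 = e^(−0.07)·[0.7042·1.6154 + 0.2958·10.1742] = 3.8669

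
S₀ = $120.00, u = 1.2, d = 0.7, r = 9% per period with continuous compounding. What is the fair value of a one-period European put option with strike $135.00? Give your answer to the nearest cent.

Risk-neutral probability p = (e^0.09 − 0.7)/(1.2 − 0.7) = 0.3942/0.5000 = 0.7883
Terminal stock prices: S_u = 144, S_d = 84
Terminal payoffs (K − S): max(-9, 0) = 0, max(51, 0) = 51
Node 0 (S = 120): V_0 = e^(−0.09)·[0.7883·0.0000 + 0.2117·51.0000] = 9.8652

$9.87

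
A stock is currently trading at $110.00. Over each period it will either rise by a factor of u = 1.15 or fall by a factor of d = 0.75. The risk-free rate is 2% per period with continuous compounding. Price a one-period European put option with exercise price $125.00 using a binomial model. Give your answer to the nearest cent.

$13.52

Risk-neutral probability p = (e^0.02 − 0.75)/(1.15 − 0.75) = 0.2702/0.4000 = 0.6755
Terminal stock prices: S_u = 126.5, S_d = 82.5
Terminal payoffs (K − S): max(-1.5, 0) = 0, max(42.5, 0) = 42.5
Node 0 (S = 110): V_0 = e^(−0.02)·[0.6755·0.0000 + 0.3245·42.5000] = 13.5180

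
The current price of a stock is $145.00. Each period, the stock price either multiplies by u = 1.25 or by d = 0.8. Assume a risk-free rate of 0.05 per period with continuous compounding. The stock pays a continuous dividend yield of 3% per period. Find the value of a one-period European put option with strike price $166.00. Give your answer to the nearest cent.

$24.29

Per-period risk-free factor R = e^0.05 = 1.0513; dividend-adjusted growth = e^(0.05−0.03) = 1.0202.
Risk-neutral probability p = (1.0202 − 0.8)/(1.25 − 0.8) = 0.2202/0.4500 = 0.4893
Terminal stock prices: S_u = 181.2, S_d = 116
Terminal payoffs (K − S): max(-15.25, 0) = 0, max(50, 0) = 50
Node 0 (S = 145): V_0 = e^(−0.05)·[0.4893·0.0000 + 0.5107·50.0000] = 24.2879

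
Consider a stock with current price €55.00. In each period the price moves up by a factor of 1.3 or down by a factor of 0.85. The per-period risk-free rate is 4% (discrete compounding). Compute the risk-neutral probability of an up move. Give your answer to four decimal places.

p = 0.4222

Risk-neutral probability p = (1 + 0.04 − 0.85)/(1.3 − 0.85) = 0.1900/0.4500 = 0.4222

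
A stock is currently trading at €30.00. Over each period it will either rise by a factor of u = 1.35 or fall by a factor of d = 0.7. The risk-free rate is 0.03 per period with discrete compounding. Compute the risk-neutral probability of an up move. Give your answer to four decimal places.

Risk-neutral probability p = (1 + 0.03 − 0.7)/(1.35 − 0.7) = 0.3300/0.6500 = 0.5077

p = 0.5077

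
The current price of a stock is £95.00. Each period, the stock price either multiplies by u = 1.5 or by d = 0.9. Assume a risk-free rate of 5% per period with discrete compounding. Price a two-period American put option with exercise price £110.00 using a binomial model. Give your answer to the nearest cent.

Risk-neutral probability p = (1 + 0.05 − 0.9)/(1.5 − 0.9) = 0.1500/0.6000 = 0.2500
Terminal stock prices: S_uu = 213.8, S_ud = 128.2, S_dd = 76.95
Terminal payoffs (K − S): max(-103.8, 0) = 0, max(-18.25, 0) = 0, max(33.05, 0) = 33.05
Node u (S = 142.5): continuation = 1/1.05·[0.2500·0.0000 + 0.7500·0.0000] = 0.0000; exercise value = 0.0000 ≤ continuation, so V_u = 0.0000
Node d (S = 85.5): continuation = 1/1.05·[0.2500·0.0000 + 0.7500·33.0500] = 23.6071; exercise value = 24.5000 > continuation, so V_d = 24.5000 (exercise)
Node 0 (S = 95): continuation = 1/1.05·[0.2500·0.0000 + 0.7500·24.5000] = 17.5000; exercise value = 15.0000 ≤ continuation, so V_0 = 17.5000

£17.50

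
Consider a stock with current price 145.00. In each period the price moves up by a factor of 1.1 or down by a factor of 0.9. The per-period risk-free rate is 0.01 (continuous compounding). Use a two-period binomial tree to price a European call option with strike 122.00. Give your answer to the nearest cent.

Risk-neutral probability p = (e^0.01 − 0.9)/(1.1 − 0.9) = 0.1101/0.2000 = 0.5503
Terminal stock prices: S_uu = 175.5, S_ud = 143.6, S_dd = 117.5
Terminal payoffs (S − K): max(53.45, 0) = 53.45, max(21.55, 0) = 21.55, max(-4.55, 0) = 0
Node u (S = 159.5): V_u = e^(−0.01)·[0.5503·53.4500 + 0.4497·21.5500] = 38.7139
Node d (S = 130.5): V_d = e^(−0.01)·[0.5503·21.5500 + 0.4497·0.0000] = 11.7399
Node 0 (S = 145): V_0 = e^(−0.01)·[0.5503·38.7139 + 0.4497·11.7399] = 26.3179

26.32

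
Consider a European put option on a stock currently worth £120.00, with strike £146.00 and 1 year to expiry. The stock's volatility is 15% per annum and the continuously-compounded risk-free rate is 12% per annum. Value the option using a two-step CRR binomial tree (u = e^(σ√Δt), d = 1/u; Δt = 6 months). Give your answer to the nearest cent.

CRR parameters: u = e^(σ√Δt) = e^(0.15·√0.5) = 1.1119, d = 1/u = 0.8994
Per-period rate: rΔt = 0.12·0.5 = 0.06, so R = e^0.06 = 1.0618
Risk-neutral probability p = (e^0.06 − 0.8994)/(1.1119 − 0.8994) = 0.1625/0.2125 = 0.7645
Terminal stock prices: S_uu = 148.4, S_ud = 120, S_dd = 97.06
Terminal payoffs (K − S): max(-2.357, 0) = 0, max(26, 0) = 26, max(48.94, 0) = 48.94
Node u (S = 133.4): V_u = e^(−0.06)·[0.7645·0.0000 + 0.2355·26.0000] = 5.7673
Node d (S = 107.9): V_d = e^(−0.06)·[0.7645·26.0000 + 0.2355·48.9371] = 29.5738
Node 0 (S = 120): V_0 = e^(−0.06)·[0.7645·5.7673 + 0.2355·29.5738] = 10.7122

£10.71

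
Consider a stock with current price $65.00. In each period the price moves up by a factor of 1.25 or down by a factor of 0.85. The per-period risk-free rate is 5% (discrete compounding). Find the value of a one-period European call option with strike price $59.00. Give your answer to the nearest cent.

$10.60

Risk-neutral probability p = (1 + 0.05 − 0.85)/(1.25 − 0.85) = 0.2000/0.4000 = 0.5000
Terminal stock prices: S_u = 81.25, S_d = 55.25
Terminal payoffs (S − K): max(22.25, 0) = 22.25, max(-3.75, 0) = 0
Node 0 (S = 65): V_0 = 1/1.05·[0.5000·22.2500 + 0.5000·0.0000] = 10.5952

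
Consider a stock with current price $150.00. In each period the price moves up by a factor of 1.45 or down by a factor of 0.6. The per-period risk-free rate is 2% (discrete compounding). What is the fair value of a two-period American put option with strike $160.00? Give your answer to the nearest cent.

Risk-neutral probability p = (1 + 0.02 − 0.6)/(1.45 − 0.6) = 0.4200/0.8500 = 0.4941
Terminal stock prices: S_uu = 315.4, S_ud = 130.5, S_dd = 54
Terminal payoffs (K − S): max(-155.4, 0) = 0, max(29.5, 0) = 29.5, max(106, 0) = 106
Node u (S = 217.5): continuation = 1/1.02·[0.4941·0.0000 + 0.5059·29.5000] = 14.6309; exercise value = 0.0000 ≤ continuation, so V_u = 14.6309
Node d (S = 90): continuation = 1/1.02·[0.4941·29.5000 + 0.5059·106.0000] = 66.8627; exercise value = 70.0000 > continuation, so V_d = 70.0000 (exercise)
Node 0 (S = 150): continuation = 1/1.02·[0.4941·14.6309 + 0.5059·70.0000] = 41.8051; exercise value = 10.0000 ≤ continuation, so V_0 = 41.8051

$41.81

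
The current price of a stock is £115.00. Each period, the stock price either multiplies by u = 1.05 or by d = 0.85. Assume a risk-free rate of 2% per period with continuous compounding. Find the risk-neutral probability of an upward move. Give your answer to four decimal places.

Risk-neutral probability p = (e^0.02 − 0.85)/(1.05 − 0.85) = 0.1702/0.2000 = 0.8510

p = 0.8510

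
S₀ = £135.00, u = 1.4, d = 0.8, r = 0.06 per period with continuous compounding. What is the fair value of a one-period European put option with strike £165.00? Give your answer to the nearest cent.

£30.25

Risk-neutral probability p = (e^0.06 − 0.8)/(1.4 − 0.8) = 0.2618/0.6000 = 0.4364
Terminal stock prices: S_u = 189, S_d = 108
Terminal payoffs (K − S): max(-24, 0) = 0, max(57, 0) = 57
Node 0 (S = 135): V_0 = e^(−0.06)·[0.4364·0.0000 + 0.5636·57.0000] = 30.2547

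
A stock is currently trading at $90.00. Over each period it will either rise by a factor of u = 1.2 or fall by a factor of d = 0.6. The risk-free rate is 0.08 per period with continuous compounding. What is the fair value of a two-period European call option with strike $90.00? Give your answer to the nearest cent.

Risk-neutral probability p = (e^0.08 − 0.6)/(1.2 − 0.6) = 0.4833/0.6000 = 0.8055
Terminal stock prices: S_uu = 129.6, S_ud = 64.8, S_dd = 32.4
Terminal payoffs (S − K): max(39.6, 0) = 39.6, max(-25.2, 0) = 0, max(-57.6, 0) = 0
Node u (S = 108): V_u = e^(−0.08)·[0.8055·39.6000 + 0.1945·0.0000] = 29.4446
Node d (S = 54): V_d = e^(−0.08)·[0.8055·0.0000 + 0.1945·0.0000] = 0.0000
Node 0 (S = 90): V_0 = e^(−0.08)·[0.8055·29.4446 + 0.1945·0.0000] = 21.8935

$21.89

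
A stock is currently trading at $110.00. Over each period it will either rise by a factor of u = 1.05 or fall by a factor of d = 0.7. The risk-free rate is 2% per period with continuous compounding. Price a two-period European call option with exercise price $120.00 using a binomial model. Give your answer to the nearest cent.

$1.03

Risk-neutral probability p = (e^0.02 − 0.7)/(1.05 − 0.7) = 0.3202/0.3500 = 0.9149
Terminal stock prices: S_uu = 121.3, S_ud = 80.85, S_dd = 53.9
Terminal payoffs (S − K): max(1.275, 0) = 1.275, max(-39.15, 0) = 0, max(-66.1, 0) = 0
Node u (S = 115.5): V_u = e^(−0.02)·[0.9149·1.2750 + 0.0851·0.0000] = 1.1434
Node d (S = 77): V_d = e^(−0.02)·[0.9149·0.0000 + 0.0851·0.0000] = 0.0000
Node 0 (S = 110): V_0 = e^(−0.02)·[0.9149·1.1434 + 0.0851·0.0000] = 1.0253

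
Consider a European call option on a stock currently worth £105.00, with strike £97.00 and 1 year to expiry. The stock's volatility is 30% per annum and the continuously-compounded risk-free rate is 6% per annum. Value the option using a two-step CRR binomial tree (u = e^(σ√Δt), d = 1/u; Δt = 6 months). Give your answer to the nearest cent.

CRR parameters: u = e^(σ√Δt) = e^(0.3·√0.5) = 1.2363, d = 1/u = 0.8089
Per-period rate: rΔt = 0.06·0.5 = 0.03, so R = e^0.03 = 1.0305
Risk-neutral probability p = (e^0.03 − 0.8089)/(1.2363 − 0.8089) = 0.2216/0.4275 = 0.5184
Terminal stock prices: S_uu = 160.5, S_ud = 105, S_dd = 68.7
Terminal payoffs (S − K): max(63.49, 0) = 63.49, max(8, 0) = 8, max(-28.3, 0) = 0
Node u (S = 129.8): V_u = e^(−0.03)·[0.5184·63.4888 + 0.4816·8.0000] = 35.6794
Node d (S = 84.93): V_d = e^(−0.03)·[0.5184·8.0000 + 0.4816·0.0000] = 4.0247
Node 0 (S = 105): V_0 = e^(−0.03)·[0.5184·35.6794 + 0.4816·4.0247] = 19.8310

£19.83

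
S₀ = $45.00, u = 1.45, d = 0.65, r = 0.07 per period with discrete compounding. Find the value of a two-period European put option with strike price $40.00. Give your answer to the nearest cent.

Risk-neutral probability p = (1 + 0.07 − 0.65)/(1.45 − 0.65) = 0.4200/0.8000 = 0.5250
Terminal stock prices: S_uu = 94.61, S_ud = 42.41, S_dd = 19.01
Terminal payoffs (K − S): max(-54.61, 0) = 0, max(-2.413, 0) = 0, max(20.99, 0) = 20.99
Node u (S = 65.25): V_u = 1/1.07·[0.5250·0.0000 + 0.4750·0.0000] = 0.0000
Node d (S = 29.25): V_d = 1/1.07·[0.5250·0.0000 + 0.4750·20.9875] = 9.3169
Node 0 (S = 45): V_0 = 1/1.07·[0.5250·0.0000 + 0.4750·9.3169] = 4.1360

$4.14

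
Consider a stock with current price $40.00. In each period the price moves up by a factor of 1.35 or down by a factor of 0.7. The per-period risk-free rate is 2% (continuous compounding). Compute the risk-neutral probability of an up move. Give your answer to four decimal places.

p = 0.4926

Risk-neutral probability p = (e^0.02 − 0.7)/(1.35 − 0.7) = 0.3202/0.6500 = 0.4926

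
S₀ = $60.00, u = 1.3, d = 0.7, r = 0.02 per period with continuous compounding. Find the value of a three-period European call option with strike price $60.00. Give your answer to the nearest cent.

$14.40

Risk-neutral probability p = (e^0.02 − 0.7)/(1.3 − 0.7) = 0.3202/0.6000 = 0.5337
Terminal stock prices: S_uuu = 131.8, S_uud = 70.98, S_udd = 38.22, S_ddd = 20.58
Terminal payoffs (S − K): max(71.82, 0) = 71.82, max(10.98, 0) = 10.98, max(-21.78, 0) = 0, max(-39.42, 0) = 0
Node uu (S = 101.4): V_uu = e^(−0.02)·[0.5337·71.8200 + 0.4663·10.9800] = 42.5881
Node ud (S = 54.6): V_ud = e^(−0.02)·[0.5337·10.9800 + 0.4663·0.0000] = 5.7437
Node dd (S = 29.4): V_dd = e^(−0.02)·[0.5337·0.0000 + 0.4663·0.0000] = 0.0000
Node u (S = 78): V_u = e^(−0.02)·[0.5337·42.5881 + 0.4663·5.7437] = 24.9033
Node d (S = 42): V_d = e^(−0.02)·[0.5337·5.7437 + 0.4663·0.0000] = 3.0045
Node 0 (S = 60): V_0 = e^(−0.02)·[0.5337·24.9033 + 0.4663·3.0045] = 14.4003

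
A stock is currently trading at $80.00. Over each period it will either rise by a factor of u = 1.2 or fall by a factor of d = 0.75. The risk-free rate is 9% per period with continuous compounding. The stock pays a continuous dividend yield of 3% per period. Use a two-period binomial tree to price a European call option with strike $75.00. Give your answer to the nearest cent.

Per-period risk-free factor R = e^0.09 = 1.0942; dividend-adjusted growth = e^(0.09−0.03) = 1.0618.
Risk-neutral probability p = (1.0618 − 0.75)/(1.2 − 0.75) = 0.3118/0.4500 = 0.6930
Terminal stock prices: S_uu = 115.2, S_ud = 72, S_dd = 45
Terminal payoffs (S − K): max(40.2, 0) = 40.2, max(-3, 0) = 0, max(-30, 0) = 0
Node u (S = 96): V_u = e^(−0.09)·[0.6930·40.2000 + 0.3070·0.0000] = 25.4597
Node d (S = 60): V_d = e^(−0.09)·[0.6930·0.0000 + 0.3070·0.0000] = 0.0000
Node 0 (S = 80): V_0 = e^(−0.09)·[0.6930·25.4597 + 0.3070·0.0000] = 16.1243

$16.12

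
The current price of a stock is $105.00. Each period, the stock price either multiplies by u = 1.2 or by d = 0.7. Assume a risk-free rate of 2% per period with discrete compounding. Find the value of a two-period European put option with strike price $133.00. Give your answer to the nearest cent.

Risk-neutral probability p = (1 + 0.02 − 0.7)/(1.2 − 0.7) = 0.3200/0.5000 = 0.6400
Terminal stock prices: S_uu = 151.2, S_ud = 88.2, S_dd = 51.45
Terminal payoffs (K − S): max(-18.2, 0) = 0, max(44.8, 0) = 44.8, max(81.55, 0) = 81.55
Node u (S = 126): V_u = 1/1.02·[0.6400·0.0000 + 0.3600·44.8000] = 15.8118
Node d (S = 73.5): V_d = 1/1.02·[0.6400·44.8000 + 0.3600·81.5500] = 56.8922
Node 0 (S = 105): V_0 = 1/1.02·[0.6400·15.8118 + 0.3600·56.8922] = 30.0007

$30.00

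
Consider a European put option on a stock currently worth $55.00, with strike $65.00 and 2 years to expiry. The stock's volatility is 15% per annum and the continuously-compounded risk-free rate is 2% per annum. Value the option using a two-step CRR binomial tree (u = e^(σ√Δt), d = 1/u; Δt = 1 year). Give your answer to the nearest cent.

CRR parameters: u = e^(σ√Δt) = e^(0.15·√1) = 1.1618, d = 1/u = 0.8607
Per-period rate: rΔt = 0.02·1 = 0.02, so R = e^0.02 = 1.0202
Risk-neutral probability p = (e^0.02 − 0.8607)/(1.1618 − 0.8607) = 0.1595/0.3011 = 0.5297
Terminal stock prices: S_uu = 74.24, S_ud = 55, S_dd = 40.75
Terminal payoffs (K − S): max(-9.242, 0) = 0, max(10, 0) = 10, max(24.25, 0) = 24.25
Node u (S = 63.9): V_u = e^(−0.02)·[0.5297·0.0000 + 0.4703·10.0000] = 4.6103
Node d (S = 47.34): V_d = e^(−0.02)·[0.5297·10.0000 + 0.4703·24.2550] = 16.3740
Node 0 (S = 55): V_0 = e^(−0.02)·[0.5297·4.6103 + 0.4703·16.3740] = 9.9424

$9.94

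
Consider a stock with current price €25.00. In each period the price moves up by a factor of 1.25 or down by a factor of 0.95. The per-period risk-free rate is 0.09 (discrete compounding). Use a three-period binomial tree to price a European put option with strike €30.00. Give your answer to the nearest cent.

Risk-neutral probability p = (1 + 0.09 − 0.95)/(1.25 − 0.95) = 0.1400/0.3000 = 0.4667
Terminal stock prices: S_uuu = 48.83, S_uud = 37.11, S_udd = 28.2, S_ddd = 21.43
Terminal payoffs (K − S): max(-18.83, 0) = 0, max(-7.109, 0) = 0, max(1.797, 0) = 1.797, max(8.566, 0) = 8.566
Node uu (S = 39.06): V_uu = 1/1.09·[0.4667·0.0000 + 0.5333·0.0000] = 0.0000
Node ud (S = 29.69): V_ud = 1/1.09·[0.4667·0.0000 + 0.5333·1.7969] = 0.8792
Node dd (S = 22.56): V_dd = 1/1.09·[0.4667·1.7969 + 0.5333·8.5656] = 4.9604
Node u (S = 31.25): V_u = 1/1.09·[0.4667·0.0000 + 0.5333·0.8792] = 0.4302
Node d (S = 23.75): V_d = 1/1.09·[0.4667·0.8792 + 0.5333·4.9604] = 2.8035
Node 0 (S = 25): V_0 = 1/1.09·[0.4667·0.4302 + 0.5333·2.8035] = 1.5559

€1.56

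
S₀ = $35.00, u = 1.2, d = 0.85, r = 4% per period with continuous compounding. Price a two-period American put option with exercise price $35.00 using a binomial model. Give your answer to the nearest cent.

$2.29

Risk-neutral probability p = (e^0.04 − 0.85)/(1.2 − 0.85) = 0.1908/0.3500 = 0.5452
Terminal stock prices: S_uu = 50.4, S_ud = 35.7, S_dd = 25.29
Terminal payoffs (K − S): max(-15.4, 0) = 0, max(-0.7, 0) = 0, max(9.713, 0) = 9.713
Node u (S = 42): continuation = e^(−0.04)·[0.5452·0.0000 + 0.4548·0.0000] = 0.0000; exercise value = 0.0000 ≤ continuation, so V_u = 0.0000
Node d (S = 29.75): continuation = e^(−0.04)·[0.5452·0.0000 + 0.4548·9.7125] = 4.2443; exercise value = 5.2500 > continuation, so V_d = 5.2500 (exercise)
Node 0 (S = 35): continuation = e^(−0.04)·[0.5452·0.0000 + 0.4548·5.2500] = 2.2942; exercise value = 0.0000 ≤ continuation, so V_0 = 2.2942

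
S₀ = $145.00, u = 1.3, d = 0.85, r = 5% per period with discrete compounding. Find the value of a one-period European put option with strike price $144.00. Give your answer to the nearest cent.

Risk-neutral probability p = (1 + 0.05 − 0.85)/(1.3 − 0.85) = 0.2000/0.4500 = 0.4444
Terminal stock prices: S_u = 188.5, S_d = 123.2
Terminal payoffs (K − S): max(-44.5, 0) = 0, max(20.75, 0) = 20.75
Node 0 (S = 145): V_0 = 1/1.05·[0.4444·0.0000 + 0.5556·20.7500] = 10.9788

$10.98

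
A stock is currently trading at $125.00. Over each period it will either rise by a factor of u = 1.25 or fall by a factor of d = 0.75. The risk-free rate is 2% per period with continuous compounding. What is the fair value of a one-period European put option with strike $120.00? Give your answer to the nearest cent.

$11.83

Risk-neutral probability p = (e^0.02 − 0.75)/(1.25 − 0.75) = 0.2702/0.5000 = 0.5404
Terminal stock prices: S_u = 156.2, S_d = 93.75
Terminal payoffs (K − S): max(-36.25, 0) = 0, max(26.25, 0) = 26.25
Node 0 (S = 125): V_0 = e^(−0.02)·[0.5404·0.0000 + 0.4596·26.2500] = 11.8255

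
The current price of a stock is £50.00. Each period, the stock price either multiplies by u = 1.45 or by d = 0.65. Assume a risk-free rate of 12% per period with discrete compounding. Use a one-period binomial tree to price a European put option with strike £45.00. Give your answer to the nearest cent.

£4.60

Risk-neutral probability p = (1 + 0.12 − 0.65)/(1.45 − 0.65) = 0.4700/0.8000 = 0.5875
Terminal stock prices: S_u = 72.5, S_d = 32.5
Terminal payoffs (K − S): max(-27.5, 0) = 0, max(12.5, 0) = 12.5
Node 0 (S = 50): V_0 = 1/1.12·[0.5875·0.0000 + 0.4125·12.5000] = 4.6038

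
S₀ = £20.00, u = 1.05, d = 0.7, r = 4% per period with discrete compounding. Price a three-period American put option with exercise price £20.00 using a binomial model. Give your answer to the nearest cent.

Risk-neutral probability p = (1 + 0.04 − 0.7)/(1.05 − 0.7) = 0.3400/0.3500 = 0.9714
Terminal stock prices: S_uuu = 23.15, S_uud = 15.43, S_udd = 10.29, S_ddd = 6.86
Terminal payoffs (K − S): max(-3.153, 0) = 0, max(4.565, 0) = 4.565, max(9.71, 0) = 9.71, max(13.14, 0) = 13.14
Node uu (S = 22.05): continuation = 1/1.04·[0.9714·0.0000 + 0.0286·4.5650] = 0.1254; exercise value = 0.0000 ≤ continuation, so V_uu = 0.1254
Node ud (S = 14.7): continuation = 1/1.04·[0.9714·4.5650 + 0.0286·9.7100] = 4.5308; exercise value = 5.3000 > continuation, so V_ud = 5.3000 (exercise)
Node dd (S = 9.8): continuation = 1/1.04·[0.9714·9.7100 + 0.0286·13.1400] = 9.4308; exercise value = 10.2000 > continuation, so V_dd = 10.2000 (exercise)
Node u (S = 21): continuation = 1/1.04·[0.9714·0.1254 + 0.0286·5.3000] = 0.2627; exercise value = 0.0000 ≤ continuation, so V_u = 0.2627
Node d (S = 14): continuation = 1/1.04·[0.9714·5.3000 + 0.0286·10.2000] = 5.2308; exercise value = 6.0000 > continuation, so V_d = 6.0000 (exercise)
Node 0 (S = 20): continuation = 1/1.04·[0.9714·0.2627 + 0.0286·6.0000] = 0.4103; exercise value = 0.0000 ≤ continuation, so V_0 = 0.4103

£0.41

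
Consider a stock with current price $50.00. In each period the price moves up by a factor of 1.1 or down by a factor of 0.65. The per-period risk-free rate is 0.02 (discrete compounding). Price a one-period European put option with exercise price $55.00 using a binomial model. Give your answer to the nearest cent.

Risk-neutral probability p = (1 + 0.02 − 0.65)/(1.1 − 0.65) = 0.3700/0.4500 = 0.8222
Terminal stock prices: S_u = 55, S_d = 32.5
Terminal payoffs (K − S): max(0, 0) = 0, max(22.5, 0) = 22.5
Node 0 (S = 50): V_0 = 1/1.02·[0.8222·0.0000 + 0.1778·22.5000] = 3.9216

$3.92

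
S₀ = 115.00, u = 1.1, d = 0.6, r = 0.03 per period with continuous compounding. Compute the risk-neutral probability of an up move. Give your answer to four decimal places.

Risk-neutral probability p = (e^0.03 − 0.6)/(1.1 − 0.6) = 0.4305/0.5000 = 0.8609

p = 0.8609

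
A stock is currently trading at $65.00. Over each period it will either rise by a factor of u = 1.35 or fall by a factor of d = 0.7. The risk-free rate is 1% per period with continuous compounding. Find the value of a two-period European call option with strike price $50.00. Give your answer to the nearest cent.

$20.86

Risk-neutral probability p = (e^0.01 − 0.7)/(1.35 − 0.7) = 0.3101/0.6500 = 0.4770
Terminal stock prices: S_uu = 118.5, S_ud = 61.42, S_dd = 31.85
Terminal payoffs (S − K): max(68.46, 0) = 68.46, max(11.42, 0) = 11.42, max(-18.15, 0) = 0
Node u (S = 87.75): V_u = e^(−0.01)·[0.4770·68.4625 + 0.5230·11.4250] = 38.2475
Node d (S = 45.5): V_d = e^(−0.01)·[0.4770·11.4250 + 0.5230·0.0000] = 5.3955
Node 0 (S = 65): V_0 = e^(−0.01)·[0.4770·38.2475 + 0.5230·5.3955] = 20.8563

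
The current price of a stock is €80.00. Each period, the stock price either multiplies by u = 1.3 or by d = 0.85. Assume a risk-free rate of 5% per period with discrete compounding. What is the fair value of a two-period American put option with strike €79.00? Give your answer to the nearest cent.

Risk-neutral probability p = (1 + 0.05 − 0.85)/(1.3 − 0.85) = 0.2000/0.4500 = 0.4444
Terminal stock prices: S_uu = 135.2, S_ud = 88.4, S_dd = 57.8
Terminal payoffs (K − S): max(-56.2, 0) = 0, max(-9.4, 0) = 0, max(21.2, 0) = 21.2
Node u (S = 104): continuation = 1/1.05·[0.4444·0.0000 + 0.5556·0.0000] = 0.0000; exercise value = 0.0000 ≤ continuation, so V_u = 0.0000
Node d (S = 68): continuation = 1/1.05·[0.4444·0.0000 + 0.5556·21.2000] = 11.2169; exercise value = 11.0000 ≤ continuation, so V_d = 11.2169
Node 0 (S = 80): continuation = 1/1.05·[0.4444·0.0000 + 0.5556·11.2169] = 5.9349; exercise value = 0.0000 ≤ continuation, so V_0 = 5.9349

€5.93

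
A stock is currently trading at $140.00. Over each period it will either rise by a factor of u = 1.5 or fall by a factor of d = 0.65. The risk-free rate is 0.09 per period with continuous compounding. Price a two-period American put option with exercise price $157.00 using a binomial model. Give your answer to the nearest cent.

Risk-neutral probability p = (e^0.09 − 0.65)/(1.5 − 0.65) = 0.4442/0.8500 = 0.5226
Terminal stock prices: S_uu = 315, S_ud = 136.5, S_dd = 59.15
Terminal payoffs (K − S): max(-158, 0) = 0, max(20.5, 0) = 20.5, max(97.85, 0) = 97.85
Node u (S = 210): continuation = e^(−0.09)·[0.5226·0.0000 + 0.4774·20.5000] = 8.9452; exercise value = 0.0000 ≤ continuation, so V_u = 8.9452
Node d (S = 91): continuation = e^(−0.09)·[0.5226·20.5000 + 0.4774·97.8500] = 52.4872; exercise value = 66.0000 > continuation, so V_d = 66.0000 (exercise)
Node 0 (S = 140): continuation = e^(−0.09)·[0.5226·8.9452 + 0.4774·66.0000] = 33.0711; exercise value = 17.0000 ≤ continuation, so V_0 = 33.0711

$33.07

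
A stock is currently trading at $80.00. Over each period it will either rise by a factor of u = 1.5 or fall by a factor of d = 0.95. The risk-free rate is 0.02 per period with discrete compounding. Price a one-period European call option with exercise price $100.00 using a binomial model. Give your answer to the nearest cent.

Risk-neutral probability p = (1 + 0.02 − 0.95)/(1.5 − 0.95) = 0.0700/0.5500 = 0.1273
Terminal stock prices: S_u = 120, S_d = 76
Terminal payoffs (S − K): max(20, 0) = 20, max(-24, 0) = 0
Node 0 (S = 80): V_0 = 1/1.02·[0.1273·20.0000 + 0.8727·0.0000] = 2.4955

$2.50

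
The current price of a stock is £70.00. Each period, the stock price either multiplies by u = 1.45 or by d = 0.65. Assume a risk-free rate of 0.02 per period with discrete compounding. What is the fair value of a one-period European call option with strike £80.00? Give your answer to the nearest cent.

£9.75

Risk-neutral probability p = (1 + 0.02 − 0.65)/(1.45 − 0.65) = 0.3700/0.8000 = 0.4625
Terminal stock prices: S_u = 101.5, S_d = 45.5
Terminal payoffs (S − K): max(21.5, 0) = 21.5, max(-34.5, 0) = 0
Node 0 (S = 70): V_0 = 1/1.02·[0.4625·21.5000 + 0.5375·0.0000] = 9.7488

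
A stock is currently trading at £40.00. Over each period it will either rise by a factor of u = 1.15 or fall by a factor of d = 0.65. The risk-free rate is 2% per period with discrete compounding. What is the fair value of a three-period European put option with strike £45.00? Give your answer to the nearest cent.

Risk-neutral probability p = (1 + 0.02 − 0.65)/(1.15 − 0.65) = 0.3700/0.5000 = 0.7400
Terminal stock prices: S_uuu = 60.83, S_uud = 34.38, S_udd = 19.44, S_ddd = 10.98
Terminal payoffs (K − S): max(-15.83, 0) = 0, max(10.62, 0) = 10.62, max(25.56, 0) = 25.56, max(34.02, 0) = 34.02
Node uu (S = 52.9): V_uu = 1/1.02·[0.7400·0.0000 + 0.2600·10.6150] = 2.7058
Node ud (S = 29.9): V_ud = 1/1.02·[0.7400·10.6150 + 0.2600·25.5650] = 14.2176
Node dd (S = 16.9): V_dd = 1/1.02·[0.7400·25.5650 + 0.2600·34.0150] = 27.2176
Node u (S = 46): V_u = 1/1.02·[0.7400·2.7058 + 0.2600·14.2176] = 5.5871
Node d (S = 26): V_d = 1/1.02·[0.7400·14.2176 + 0.2600·27.2176] = 17.2526
Node 0 (S = 40): V_0 = 1/1.02·[0.7400·5.5871 + 0.2600·17.2526] = 8.4511

£8.45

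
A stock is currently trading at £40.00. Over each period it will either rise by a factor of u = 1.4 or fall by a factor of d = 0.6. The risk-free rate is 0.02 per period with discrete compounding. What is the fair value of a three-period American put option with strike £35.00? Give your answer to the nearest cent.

Risk-neutral probability p = (1 + 0.02 − 0.6)/(1.4 − 0.6) = 0.4200/0.8000 = 0.5250
Terminal stock prices: S_uuu = 109.8, S_uud = 47.04, S_udd = 20.16, S_ddd = 8.64
Terminal payoffs (K − S): max(-74.76, 0) = 0, max(-12.04, 0) = 0, max(14.84, 0) = 14.84, max(26.36, 0) = 26.36
Node uu (S = 78.4): continuation = 1/1.02·[0.5250·0.0000 + 0.4750·0.0000] = 0.0000; exercise value = 0.0000 ≤ continuation, so V_uu = 0.0000
Node ud (S = 33.6): continuation = 1/1.02·[0.5250·0.0000 + 0.4750·14.8400] = 6.9108; exercise value = 1.4000 ≤ continuation, so V_ud = 6.9108
Node dd (S = 14.4): continuation = 1/1.02·[0.5250·14.8400 + 0.4750·26.3600] = 19.9137; exercise value = 20.6000 > continuation, so V_dd = 20.6000 (exercise)
Node u (S = 56): continuation = 1/1.02·[0.5250·0.0000 + 0.4750·6.9108] = 3.2183; exercise value = 0.0000 ≤ continuation, so V_u = 3.2183
Node d (S = 24): continuation = 1/1.02·[0.5250·6.9108 + 0.4750·20.6000] = 13.1502; exercise value = 11.0000 ≤ continuation, so V_d = 13.1502
Node 0 (S = 40): continuation = 1/1.02·[0.5250·3.2183 + 0.4750·13.1502] = 7.7803; exercise value = 0.0000 ≤ continuation, so V_0 = 7.7803

£7.78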